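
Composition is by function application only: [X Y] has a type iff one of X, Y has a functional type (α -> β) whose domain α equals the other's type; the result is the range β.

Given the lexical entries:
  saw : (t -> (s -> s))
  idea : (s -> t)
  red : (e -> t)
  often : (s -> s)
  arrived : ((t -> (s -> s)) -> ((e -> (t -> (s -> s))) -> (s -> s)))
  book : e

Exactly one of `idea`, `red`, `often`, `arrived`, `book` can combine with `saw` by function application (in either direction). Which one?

arrived

idea : (s -> t) — no; saw wants t, and idea wants s.
red : (e -> t) — no; saw wants t, and red wants e.
often : (s -> s) — no; saw wants t, and often wants s.
arrived — combines: arrived : ((t -> (s -> s)) -> ((e -> (t -> (s -> s))) -> (s -> s))) takes saw : (t -> (s -> s)) as argument, giving ((e -> (t -> (s -> s))) -> (s -> s)).
book : e — no; saw wants t, and book wants nothing (atomic).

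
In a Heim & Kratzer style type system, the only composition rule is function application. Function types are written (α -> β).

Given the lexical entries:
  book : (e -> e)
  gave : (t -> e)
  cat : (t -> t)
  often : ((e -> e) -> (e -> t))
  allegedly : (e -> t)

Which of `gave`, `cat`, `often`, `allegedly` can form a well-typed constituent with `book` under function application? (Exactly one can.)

gave : (t -> e) — book needs e; gave needs t; neither fits.
cat : (t -> t) — book needs e; cat needs t; neither fits.
often — combines: often : ((e -> e) -> (e -> t)) takes book : (e -> e) as argument, giving (e -> t).
allegedly : (e -> t) — book needs e; allegedly needs e; neither fits.

often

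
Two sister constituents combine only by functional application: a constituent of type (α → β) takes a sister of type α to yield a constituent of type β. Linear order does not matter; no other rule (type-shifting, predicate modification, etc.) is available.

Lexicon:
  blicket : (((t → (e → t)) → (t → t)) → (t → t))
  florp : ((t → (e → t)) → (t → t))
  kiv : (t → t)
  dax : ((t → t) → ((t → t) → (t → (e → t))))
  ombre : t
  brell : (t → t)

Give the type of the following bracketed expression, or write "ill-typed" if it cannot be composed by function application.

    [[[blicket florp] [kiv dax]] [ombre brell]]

At [blicket florp], blicket : (((t → (e → t)) → (t → t)) → (t → t)) takes florp : ((t → (e → t)) → (t → t)), giving (t → t).
At [kiv dax], dax : ((t → t) → ((t → t) → (t → (e → t)))) takes kiv : (t → t), giving ((t → t) → (t → (e → t))).
At [[blicket florp] [kiv dax]], [kiv dax] : ((t → t) → (t → (e → t))) takes [blicket florp] : (t → t), giving (t → (e → t)).
At [ombre brell], brell : (t → t) takes ombre : t, giving t.
At [[[blicket florp] [kiv dax]] [ombre brell]], [[blicket florp] [kiv dax]] : (t → (e → t)) takes [ombre brell] : t, giving (e → t).

(e → t)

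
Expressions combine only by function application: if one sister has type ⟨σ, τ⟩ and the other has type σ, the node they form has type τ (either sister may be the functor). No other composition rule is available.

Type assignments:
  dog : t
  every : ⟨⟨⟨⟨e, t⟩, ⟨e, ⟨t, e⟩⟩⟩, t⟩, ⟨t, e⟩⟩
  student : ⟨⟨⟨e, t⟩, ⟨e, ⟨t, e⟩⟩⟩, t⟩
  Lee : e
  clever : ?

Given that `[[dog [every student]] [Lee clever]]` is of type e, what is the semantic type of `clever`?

⟨e, ⟨e, e⟩⟩

[[dog [every student]] [Lee clever]] is required to be e. [dog [every student]] : e cannot yield e as functor, so [Lee clever] : ⟨e, e⟩.
[Lee clever] is required to be ⟨e, e⟩. Lee : e cannot yield ⟨e, e⟩ as functor, so clever : ⟨e, ⟨e, e⟩⟩.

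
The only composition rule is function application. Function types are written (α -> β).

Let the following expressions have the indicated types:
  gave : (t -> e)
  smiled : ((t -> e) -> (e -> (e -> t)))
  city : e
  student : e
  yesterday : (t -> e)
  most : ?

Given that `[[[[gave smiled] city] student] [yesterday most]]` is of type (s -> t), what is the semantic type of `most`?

((t -> e) -> (t -> (s -> t)))

At [[[[gave smiled] city] student] [yesterday most]] (required: (s -> t)): [[[gave smiled] city] student] is t, which is not a function with range (s -> t); hence [yesterday most] is the functor — type (t -> (s -> t)).
At [yesterday most] (required: (t -> (s -> t))): yesterday is (t -> e), which is not a function with range (t -> (s -> t)); hence most is the functor — type ((t -> e) -> (t -> (s -> t))).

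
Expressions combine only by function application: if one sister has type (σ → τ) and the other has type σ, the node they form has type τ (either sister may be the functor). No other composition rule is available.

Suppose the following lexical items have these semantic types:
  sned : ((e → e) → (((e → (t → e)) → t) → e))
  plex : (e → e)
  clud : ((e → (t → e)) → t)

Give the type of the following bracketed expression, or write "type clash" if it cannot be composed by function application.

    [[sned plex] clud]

[sned plex]: ((e → e) → (((e → (t → e)) → t) → e)) applied to (e → e) yields (((e → (t → e)) → t) → e).
[[sned plex] clud]: (((e → (t → e)) → t) → e) applied to ((e → (t → e)) → t) yields e.

e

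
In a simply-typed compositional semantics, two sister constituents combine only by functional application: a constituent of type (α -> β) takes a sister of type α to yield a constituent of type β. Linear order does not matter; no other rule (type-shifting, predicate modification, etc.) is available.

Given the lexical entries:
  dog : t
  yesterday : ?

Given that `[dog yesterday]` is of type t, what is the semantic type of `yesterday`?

[dog yesterday] must have type t. The sister dog has type t; that is not a function onto t, so yesterday must be the functor, of type (t -> t).

(t -> t)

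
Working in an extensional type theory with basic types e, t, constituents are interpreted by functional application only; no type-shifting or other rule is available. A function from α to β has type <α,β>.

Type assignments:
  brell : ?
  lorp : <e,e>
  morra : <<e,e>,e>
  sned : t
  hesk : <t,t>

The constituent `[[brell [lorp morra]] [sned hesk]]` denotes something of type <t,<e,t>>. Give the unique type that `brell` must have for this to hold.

[[brell [lorp morra]] [sned hesk]] must have type <t,<e,t>>. The sister [sned hesk] has type t; that is not a function onto <t,<e,t>>, so [brell [lorp morra]] must be the functor, of type <t,<t,<e,t>>>.
[brell [lorp morra]] must have type <t,<t,<e,t>>>. The sister [lorp morra] has type e; that is not a function onto <t,<t,<e,t>>>, so brell must be the functor, of type <e,<t,<t,<e,t>>>>.

<e,<t,<t,<e,t>>>>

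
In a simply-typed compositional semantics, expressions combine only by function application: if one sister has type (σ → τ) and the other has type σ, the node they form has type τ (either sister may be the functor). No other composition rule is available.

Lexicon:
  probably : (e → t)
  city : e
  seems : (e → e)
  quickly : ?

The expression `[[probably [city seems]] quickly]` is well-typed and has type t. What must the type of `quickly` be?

(t → t)

At [[probably [city seems]] quickly] (required: t): [probably [city seems]] is t, which is not a function with range t; hence quickly is the functor — type (t → t).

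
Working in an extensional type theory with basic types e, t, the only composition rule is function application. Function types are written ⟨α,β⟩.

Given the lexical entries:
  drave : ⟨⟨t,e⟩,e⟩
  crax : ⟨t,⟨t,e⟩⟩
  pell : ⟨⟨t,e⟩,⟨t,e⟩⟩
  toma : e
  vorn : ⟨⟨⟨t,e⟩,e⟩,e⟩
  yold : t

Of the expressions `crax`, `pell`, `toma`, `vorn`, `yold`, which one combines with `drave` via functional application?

crax : ⟨t,⟨t,e⟩⟩ — does not combine with drave.
pell : ⟨⟨t,e⟩,⟨t,e⟩⟩ — does not combine with drave.
toma : e — does not combine with drave.
vorn — combines: vorn : ⟨⟨⟨t,e⟩,e⟩,e⟩ takes drave : ⟨⟨t,e⟩,e⟩ as argument, giving e.
yold : t — does not combine with drave.

vorn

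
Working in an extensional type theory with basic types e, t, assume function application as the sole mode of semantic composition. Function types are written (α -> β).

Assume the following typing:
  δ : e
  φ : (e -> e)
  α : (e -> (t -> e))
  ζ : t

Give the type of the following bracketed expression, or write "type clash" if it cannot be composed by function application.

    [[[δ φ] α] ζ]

[δ φ]: functor φ : (e -> e), argument δ : e; result e.
[[δ φ] α]: functor α : (e -> (t -> e)), argument [δ φ] : e; result (t -> e).
[[[δ φ] α] ζ]: functor [[δ φ] α] : (t -> e), argument ζ : t; result e.

e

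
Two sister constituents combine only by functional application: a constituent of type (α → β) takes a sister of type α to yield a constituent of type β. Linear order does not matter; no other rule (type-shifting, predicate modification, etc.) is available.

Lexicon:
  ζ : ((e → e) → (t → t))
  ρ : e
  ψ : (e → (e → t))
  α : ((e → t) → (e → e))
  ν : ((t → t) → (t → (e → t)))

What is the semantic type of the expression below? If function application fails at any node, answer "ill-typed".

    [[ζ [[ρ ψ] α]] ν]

[ρ ψ]: functor ψ : (e → (e → t)), argument ρ : e; result (e → t).
[[ρ ψ] α]: functor α : ((e → t) → (e → e)), argument [ρ ψ] : (e → t); result (e → e).
[ζ [[ρ ψ] α]]: functor ζ : ((e → e) → (t → t)), argument [[ρ ψ] α] : (e → e); result (t → t).
[[ζ [[ρ ψ] α]] ν]: functor ν : ((t → t) → (t → (e → t))), argument [ζ [[ρ ψ] α]] : (t → t); result (t → (e → t)).

(t → (e → t))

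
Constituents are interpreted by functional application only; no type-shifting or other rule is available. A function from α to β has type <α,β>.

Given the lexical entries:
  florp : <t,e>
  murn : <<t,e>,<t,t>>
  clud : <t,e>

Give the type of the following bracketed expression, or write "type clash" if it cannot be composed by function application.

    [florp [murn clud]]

type clash

[murn clud] — murn of type <<t,e>,<t,t>> combines with clud of type <t,e>: type <t,t>.
[florp [murn clud]]: <t,e> and <t,t> cannot combine by function application — type clash.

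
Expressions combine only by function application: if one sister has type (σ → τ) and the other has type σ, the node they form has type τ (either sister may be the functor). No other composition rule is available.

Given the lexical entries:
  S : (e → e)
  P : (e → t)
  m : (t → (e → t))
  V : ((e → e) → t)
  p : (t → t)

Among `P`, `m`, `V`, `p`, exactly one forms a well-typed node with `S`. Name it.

V

P : (e → t) — S needs e; P needs e; neither fits.
m : (t → (e → t)) — S needs e; m needs t; neither fits.
V — combines: V : ((e → e) → t) takes S : (e → e) as argument, giving t.
p : (t → t) — S needs e; p needs t; neither fits.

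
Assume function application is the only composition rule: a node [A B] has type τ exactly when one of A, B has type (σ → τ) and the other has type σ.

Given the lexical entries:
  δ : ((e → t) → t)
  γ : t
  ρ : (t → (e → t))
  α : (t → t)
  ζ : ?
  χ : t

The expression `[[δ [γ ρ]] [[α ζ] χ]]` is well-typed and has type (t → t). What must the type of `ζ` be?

((t → t) → (t → (t → (t → t))))

[[δ [γ ρ]] [[α ζ] χ]] is required to be (t → t). [δ [γ ρ]] : t cannot yield (t → t) as functor, so [[α ζ] χ] : (t → (t → t)).
[[α ζ] χ] is required to be (t → (t → t)). χ : t cannot yield (t → (t → t)) as functor, so [α ζ] : (t → (t → (t → t))).
[α ζ] is required to be (t → (t → (t → t))). α : (t → t) cannot yield (t → (t → (t → t))) as functor, so ζ : ((t → t) → (t → (t → (t → t)))).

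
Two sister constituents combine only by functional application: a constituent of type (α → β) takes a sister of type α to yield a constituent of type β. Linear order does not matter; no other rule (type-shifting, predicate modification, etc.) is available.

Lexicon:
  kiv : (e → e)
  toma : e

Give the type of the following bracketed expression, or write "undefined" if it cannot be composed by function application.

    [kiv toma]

[kiv toma]: kiv is (e → e), toma is e; result e.

e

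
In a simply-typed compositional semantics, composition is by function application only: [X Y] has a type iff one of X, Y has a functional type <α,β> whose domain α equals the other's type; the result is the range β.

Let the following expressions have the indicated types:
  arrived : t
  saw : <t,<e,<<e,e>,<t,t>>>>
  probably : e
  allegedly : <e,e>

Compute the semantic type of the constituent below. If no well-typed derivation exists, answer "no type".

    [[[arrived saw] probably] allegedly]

[arrived saw]: saw is <t,<e,<<e,e>,<t,t>>>>, arrived is t; result <e,<<e,e>,<t,t>>>.
[[arrived saw] probably]: [arrived saw] is <e,<<e,e>,<t,t>>>, probably is e; result <<e,e>,<t,t>>.
[[[arrived saw] probably] allegedly]: [[arrived saw] probably] is <<e,e>,<t,t>>, allegedly is <e,e>; result <t,t>.

<t,t>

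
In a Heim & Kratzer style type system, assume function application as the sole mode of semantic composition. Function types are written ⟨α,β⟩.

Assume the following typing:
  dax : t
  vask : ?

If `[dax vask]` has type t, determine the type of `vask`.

[dax vask] must have type t. The sister dax has type t; that is not a function onto t, so vask must be the functor, of type ⟨t,t⟩.

⟨t,t⟩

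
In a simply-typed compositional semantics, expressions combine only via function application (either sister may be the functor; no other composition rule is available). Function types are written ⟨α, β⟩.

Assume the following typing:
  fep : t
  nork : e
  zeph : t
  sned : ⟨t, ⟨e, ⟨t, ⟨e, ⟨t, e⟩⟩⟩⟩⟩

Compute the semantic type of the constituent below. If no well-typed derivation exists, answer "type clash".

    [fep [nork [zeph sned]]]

⟨e, ⟨t, e⟩⟩

[zeph sned] — sned of type ⟨t, ⟨e, ⟨t, ⟨e, ⟨t, e⟩⟩⟩⟩⟩ combines with zeph of type t: type ⟨e, ⟨t, ⟨e, ⟨t, e⟩⟩⟩⟩.
[nork [zeph sned]] — [zeph sned] of type ⟨e, ⟨t, ⟨e, ⟨t, e⟩⟩⟩⟩ combines with nork of type e: type ⟨t, ⟨e, ⟨t, e⟩⟩⟩.
[fep [nork [zeph sned]]] — [nork [zeph sned]] of type ⟨t, ⟨e, ⟨t, e⟩⟩⟩ combines with fep of type t: type ⟨e, ⟨t, e⟩⟩.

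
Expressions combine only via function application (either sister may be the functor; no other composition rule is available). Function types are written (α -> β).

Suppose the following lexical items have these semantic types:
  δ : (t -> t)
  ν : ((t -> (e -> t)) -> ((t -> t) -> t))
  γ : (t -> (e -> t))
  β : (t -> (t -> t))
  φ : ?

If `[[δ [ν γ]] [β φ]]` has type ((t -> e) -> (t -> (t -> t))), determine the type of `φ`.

((t -> (t -> t)) -> (t -> ((t -> e) -> (t -> (t -> t)))))

For [[δ [ν γ]] [β φ]] to have type ((t -> e) -> (t -> (t -> t))) with [δ [ν γ]] of type t, [β φ] must be the function: [β φ] : (t -> ((t -> e) -> (t -> (t -> t)))).
For [β φ] to have type (t -> ((t -> e) -> (t -> (t -> t)))) with β of type (t -> (t -> t)), φ must be the function: φ : ((t -> (t -> t)) -> (t -> ((t -> e) -> (t -> (t -> t))))).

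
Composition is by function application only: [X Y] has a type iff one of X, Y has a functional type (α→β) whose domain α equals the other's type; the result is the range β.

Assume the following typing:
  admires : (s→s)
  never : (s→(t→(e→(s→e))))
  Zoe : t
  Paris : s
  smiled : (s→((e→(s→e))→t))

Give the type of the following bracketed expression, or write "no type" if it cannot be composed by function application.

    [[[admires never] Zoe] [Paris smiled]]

[admires never]: (s→s) with (s→(t→(e→(s→e)))) — neither is a function whose domain matches the other; composition fails here.

no type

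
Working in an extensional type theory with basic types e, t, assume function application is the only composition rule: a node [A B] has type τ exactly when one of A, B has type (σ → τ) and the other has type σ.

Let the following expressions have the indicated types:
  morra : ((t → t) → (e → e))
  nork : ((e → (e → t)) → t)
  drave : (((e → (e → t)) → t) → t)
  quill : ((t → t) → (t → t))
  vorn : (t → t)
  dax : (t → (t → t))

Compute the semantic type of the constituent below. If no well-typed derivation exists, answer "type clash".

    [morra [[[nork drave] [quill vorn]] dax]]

(e → e)

[nork drave]: functor drave : (((e → (e → t)) → t) → t), argument nork : ((e → (e → t)) → t); result t.
[quill vorn]: functor quill : ((t → t) → (t → t)), argument vorn : (t → t); result (t → t).
[[nork drave] [quill vorn]]: functor [quill vorn] : (t → t), argument [nork drave] : t; result t.
[[[nork drave] [quill vorn]] dax]: functor dax : (t → (t → t)), argument [[nork drave] [quill vorn]] : t; result (t → t).
[morra [[[nork drave] [quill vorn]] dax]]: functor morra : ((t → t) → (e → e)), argument [[[nork drave] [quill vorn]] dax] : (t → t); result (e → e).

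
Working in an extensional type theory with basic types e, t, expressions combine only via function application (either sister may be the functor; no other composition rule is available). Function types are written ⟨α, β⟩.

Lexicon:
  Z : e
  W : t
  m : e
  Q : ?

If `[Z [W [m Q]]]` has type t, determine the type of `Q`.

For [Z [W [m Q]]] to have type t with Z of type e, [W [m Q]] must be the function: [W [m Q]] : ⟨e, t⟩.
For [W [m Q]] to have type ⟨e, t⟩ with W of type t, [m Q] must be the function: [m Q] : ⟨t, ⟨e, t⟩⟩.
For [m Q] to have type ⟨t, ⟨e, t⟩⟩ with m of type e, Q must be the function: Q : ⟨e, ⟨t, ⟨e, t⟩⟩⟩.

⟨e, ⟨t, ⟨e, t⟩⟩⟩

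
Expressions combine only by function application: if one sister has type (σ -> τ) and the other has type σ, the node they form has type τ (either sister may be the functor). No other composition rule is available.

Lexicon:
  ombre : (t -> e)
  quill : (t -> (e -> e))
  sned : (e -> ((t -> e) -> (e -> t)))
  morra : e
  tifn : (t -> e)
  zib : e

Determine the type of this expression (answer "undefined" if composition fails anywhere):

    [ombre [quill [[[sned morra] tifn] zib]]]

At [sned morra], sned : (e -> ((t -> e) -> (e -> t))) takes morra : e, giving ((t -> e) -> (e -> t)).
At [[sned morra] tifn], [sned morra] : ((t -> e) -> (e -> t)) takes tifn : (t -> e), giving (e -> t).
At [[[sned morra] tifn] zib], [[sned morra] tifn] : (e -> t) takes zib : e, giving t.
At [quill [[[sned morra] tifn] zib]], quill : (t -> (e -> e)) takes [[[sned morra] tifn] zib] : t, giving (e -> e).
At [ombre [quill [[[sned morra] tifn] zib]]]: neither (t -> e) nor (e -> e) can take the other as argument; the node is ill-typed.

undefined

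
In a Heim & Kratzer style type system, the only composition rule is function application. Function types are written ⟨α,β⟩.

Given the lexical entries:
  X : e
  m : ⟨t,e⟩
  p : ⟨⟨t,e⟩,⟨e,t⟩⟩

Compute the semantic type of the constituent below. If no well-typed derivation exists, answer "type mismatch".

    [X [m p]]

t

At [m p], p : ⟨⟨t,e⟩,⟨e,t⟩⟩ takes m : ⟨t,e⟩, giving ⟨e,t⟩.
At [X [m p]], [m p] : ⟨e,t⟩ takes X : e, giving t.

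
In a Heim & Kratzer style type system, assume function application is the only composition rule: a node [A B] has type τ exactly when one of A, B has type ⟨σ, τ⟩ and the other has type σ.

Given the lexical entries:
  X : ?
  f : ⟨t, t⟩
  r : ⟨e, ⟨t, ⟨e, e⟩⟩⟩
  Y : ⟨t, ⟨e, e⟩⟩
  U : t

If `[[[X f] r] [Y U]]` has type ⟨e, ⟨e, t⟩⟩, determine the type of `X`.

⟨⟨t, t⟩, ⟨⟨e, ⟨t, ⟨e, e⟩⟩⟩, ⟨⟨e, e⟩, ⟨e, ⟨e, t⟩⟩⟩⟩⟩

[[[X f] r] [Y U]] is required to be ⟨e, ⟨e, t⟩⟩. [Y U] : ⟨e, e⟩ cannot yield ⟨e, ⟨e, t⟩⟩ as functor, so [[X f] r] : ⟨⟨e, e⟩, ⟨e, ⟨e, t⟩⟩⟩.
[[X f] r] is required to be ⟨⟨e, e⟩, ⟨e, ⟨e, t⟩⟩⟩. r : ⟨e, ⟨t, ⟨e, e⟩⟩⟩ cannot yield ⟨⟨e, e⟩, ⟨e, ⟨e, t⟩⟩⟩ as functor, so [X f] : ⟨⟨e, ⟨t, ⟨e, e⟩⟩⟩, ⟨⟨e, e⟩, ⟨e, ⟨e, t⟩⟩⟩⟩.
[X f] is required to be ⟨⟨e, ⟨t, ⟨e, e⟩⟩⟩, ⟨⟨e, e⟩, ⟨e, ⟨e, t⟩⟩⟩⟩. f : ⟨t, t⟩ cannot yield ⟨⟨e, ⟨t, ⟨e, e⟩⟩⟩, ⟨⟨e, e⟩, ⟨e, ⟨e, t⟩⟩⟩⟩ as functor, so X : ⟨⟨t, t⟩, ⟨⟨e, ⟨t, ⟨e, e⟩⟩⟩, ⟨⟨e, e⟩, ⟨e, ⟨e, t⟩⟩⟩⟩⟩.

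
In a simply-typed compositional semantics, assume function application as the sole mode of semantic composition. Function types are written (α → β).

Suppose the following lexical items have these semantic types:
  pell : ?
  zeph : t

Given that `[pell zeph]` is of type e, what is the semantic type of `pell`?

(t → e)

[pell zeph] is required to be e. zeph : t cannot yield e as functor, so pell : (t → e).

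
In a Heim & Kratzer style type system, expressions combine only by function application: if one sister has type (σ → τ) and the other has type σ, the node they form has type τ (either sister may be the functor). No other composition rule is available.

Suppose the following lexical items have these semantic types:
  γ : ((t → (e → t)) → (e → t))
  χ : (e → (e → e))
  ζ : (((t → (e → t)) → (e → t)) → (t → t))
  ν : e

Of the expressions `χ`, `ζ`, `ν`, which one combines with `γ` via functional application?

ζ

χ : (e → (e → e)) — γ needs (t → (e → t)); χ needs e; neither fits.
ζ — combines: ζ : (((t → (e → t)) → (e → t)) → (t → t)) takes γ : ((t → (e → t)) → (e → t)) as argument, giving (t → t).
ν : e — γ needs (t → (e → t)); ν needs nothing (atomic); neither fits.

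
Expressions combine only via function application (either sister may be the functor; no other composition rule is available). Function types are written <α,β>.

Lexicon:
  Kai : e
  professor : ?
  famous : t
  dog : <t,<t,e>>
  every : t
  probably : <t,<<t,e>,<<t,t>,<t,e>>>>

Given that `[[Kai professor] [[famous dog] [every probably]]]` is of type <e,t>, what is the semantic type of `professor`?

[[Kai professor] [[famous dog] [every probably]]] is required to be <e,t>. [[famous dog] [every probably]] : <<t,t>,<t,e>> cannot yield <e,t> as functor, so [Kai professor] : <<<t,t>,<t,e>>,<e,t>>.
[Kai professor] is required to be <<<t,t>,<t,e>>,<e,t>>. Kai : e cannot yield <<<t,t>,<t,e>>,<e,t>> as functor, so professor : <e,<<<t,t>,<t,e>>,<e,t>>>.

<e,<<<t,t>,<t,e>>,<e,t>>>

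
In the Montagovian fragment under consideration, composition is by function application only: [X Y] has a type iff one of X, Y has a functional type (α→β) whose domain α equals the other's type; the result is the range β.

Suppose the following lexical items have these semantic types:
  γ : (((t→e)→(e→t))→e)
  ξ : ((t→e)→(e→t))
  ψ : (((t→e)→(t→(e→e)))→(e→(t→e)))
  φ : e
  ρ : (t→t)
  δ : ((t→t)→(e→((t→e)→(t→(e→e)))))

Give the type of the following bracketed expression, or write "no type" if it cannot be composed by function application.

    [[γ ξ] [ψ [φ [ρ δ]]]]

[γ ξ]: functor γ : (((t→e)→(e→t))→e), argument ξ : ((t→e)→(e→t)); result e.
[ρ δ]: functor δ : ((t→t)→(e→((t→e)→(t→(e→e))))), argument ρ : (t→t); result (e→((t→e)→(t→(e→e)))).
[φ [ρ δ]]: functor [ρ δ] : (e→((t→e)→(t→(e→e)))), argument φ : e; result ((t→e)→(t→(e→e))).
[ψ [φ [ρ δ]]]: functor ψ : (((t→e)→(t→(e→e)))→(e→(t→e))), argument [φ [ρ δ]] : ((t→e)→(t→(e→e))); result (e→(t→e)).
[[γ ξ] [ψ [φ [ρ δ]]]]: functor [ψ [φ [ρ δ]]] : (e→(t→e)), argument [γ ξ] : e; result (t→e).

(t→e)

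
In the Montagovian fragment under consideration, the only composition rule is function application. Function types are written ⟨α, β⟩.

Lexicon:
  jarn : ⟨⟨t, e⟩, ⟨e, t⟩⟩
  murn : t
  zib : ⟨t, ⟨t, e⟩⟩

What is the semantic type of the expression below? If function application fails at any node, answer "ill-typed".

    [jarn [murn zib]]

[murn zib]: functor zib : ⟨t, ⟨t, e⟩⟩, argument murn : t; result ⟨t, e⟩.
[jarn [murn zib]]: functor jarn : ⟨⟨t, e⟩, ⟨e, t⟩⟩, argument [murn zib] : ⟨t, e⟩; result ⟨e, t⟩.

⟨e, t⟩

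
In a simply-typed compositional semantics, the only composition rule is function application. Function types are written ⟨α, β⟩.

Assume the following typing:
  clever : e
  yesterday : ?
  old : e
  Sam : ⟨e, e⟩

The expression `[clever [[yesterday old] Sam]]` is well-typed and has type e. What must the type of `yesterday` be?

For [clever [[yesterday old] Sam]] to have type e with clever of type e, [[yesterday old] Sam] must be the function: [[yesterday old] Sam] : ⟨e, e⟩.
For [[yesterday old] Sam] to have type ⟨e, e⟩ with Sam of type ⟨e, e⟩, [yesterday old] must be the function: [yesterday old] : ⟨⟨e, e⟩, ⟨e, e⟩⟩.
For [yesterday old] to have type ⟨⟨e, e⟩, ⟨e, e⟩⟩ with old of type e, yesterday must be the function: yesterday : ⟨e, ⟨⟨e, e⟩, ⟨e, e⟩⟩⟩.

⟨e, ⟨⟨e, e⟩, ⟨e, e⟩⟩⟩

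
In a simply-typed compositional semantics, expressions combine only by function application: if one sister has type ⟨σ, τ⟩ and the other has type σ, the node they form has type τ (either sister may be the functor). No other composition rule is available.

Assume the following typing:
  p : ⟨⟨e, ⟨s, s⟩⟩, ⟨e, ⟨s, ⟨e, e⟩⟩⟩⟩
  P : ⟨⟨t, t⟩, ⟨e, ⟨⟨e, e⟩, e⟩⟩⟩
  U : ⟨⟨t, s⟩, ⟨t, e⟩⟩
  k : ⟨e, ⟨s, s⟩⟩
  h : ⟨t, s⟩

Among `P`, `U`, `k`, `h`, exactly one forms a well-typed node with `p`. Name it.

P : ⟨⟨t, t⟩, ⟨e, ⟨⟨e, e⟩, e⟩⟩⟩ — neither side's domain matches the other.
U : ⟨⟨t, s⟩, ⟨t, e⟩⟩ — neither side's domain matches the other.
k — combines: p : ⟨⟨e, ⟨s, s⟩⟩, ⟨e, ⟨s, ⟨e, e⟩⟩⟩⟩ takes k : ⟨e, ⟨s, s⟩⟩ as argument, giving ⟨e, ⟨s, ⟨e, e⟩⟩⟩.
h : ⟨t, s⟩ — neither side's domain matches the other.

k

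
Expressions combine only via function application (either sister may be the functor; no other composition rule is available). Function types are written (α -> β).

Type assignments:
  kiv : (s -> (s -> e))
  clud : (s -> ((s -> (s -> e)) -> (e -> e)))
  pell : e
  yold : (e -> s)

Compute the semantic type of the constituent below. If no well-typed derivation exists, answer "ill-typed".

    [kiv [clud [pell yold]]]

[pell yold]: yold is (e -> s), pell is e; result s.
[clud [pell yold]]: clud is (s -> ((s -> (s -> e)) -> (e -> e))), [pell yold] is s; result ((s -> (s -> e)) -> (e -> e)).
[kiv [clud [pell yold]]]: [clud [pell yold]] is ((s -> (s -> e)) -> (e -> e)), kiv is (s -> (s -> e)); result (e -> e).

(e -> e)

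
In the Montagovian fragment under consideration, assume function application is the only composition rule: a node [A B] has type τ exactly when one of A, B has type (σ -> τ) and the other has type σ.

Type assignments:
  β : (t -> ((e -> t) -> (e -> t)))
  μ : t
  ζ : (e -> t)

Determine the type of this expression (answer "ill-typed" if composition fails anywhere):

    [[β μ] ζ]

(e -> t)

[β μ]: (t -> ((e -> t) -> (e -> t))) applied to t yields ((e -> t) -> (e -> t)).
[[β μ] ζ]: ((e -> t) -> (e -> t)) applied to (e -> t) yields (e -> t).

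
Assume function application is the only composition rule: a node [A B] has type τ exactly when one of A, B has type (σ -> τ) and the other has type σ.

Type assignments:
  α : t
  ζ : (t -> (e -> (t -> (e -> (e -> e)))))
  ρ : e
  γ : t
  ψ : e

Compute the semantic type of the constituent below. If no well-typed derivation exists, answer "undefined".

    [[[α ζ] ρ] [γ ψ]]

[α ζ]: (t -> (e -> (t -> (e -> (e -> e))))) applied to t yields (e -> (t -> (e -> (e -> e)))).
[[α ζ] ρ]: (e -> (t -> (e -> (e -> e)))) applied to e yields (t -> (e -> (e -> e))).
At [γ ψ]: neither t nor e can take the other as argument; the node is ill-typed.

undefined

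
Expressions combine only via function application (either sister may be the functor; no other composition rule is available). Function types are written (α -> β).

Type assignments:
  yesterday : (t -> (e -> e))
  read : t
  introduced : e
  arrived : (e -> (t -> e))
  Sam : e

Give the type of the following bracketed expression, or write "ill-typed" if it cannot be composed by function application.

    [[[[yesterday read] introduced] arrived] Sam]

ill-typed

[yesterday read]: (t -> (e -> e)) applied to t yields (e -> e).
[[yesterday read] introduced]: (e -> e) applied to e yields e.
[[[yesterday read] introduced] arrived]: (e -> (t -> e)) applied to e yields (t -> e).
[[[[yesterday read] introduced] arrived] Sam]: (t -> e) and e cannot combine by function application — type clash.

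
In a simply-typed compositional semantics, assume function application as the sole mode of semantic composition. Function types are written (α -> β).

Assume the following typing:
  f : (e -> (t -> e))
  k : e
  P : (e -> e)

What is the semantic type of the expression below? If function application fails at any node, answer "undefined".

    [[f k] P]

undefined

At [f k], f : (e -> (t -> e)) takes k : e, giving (t -> e).
[[f k] P]: (t -> e) with (e -> e) — neither is a function whose domain matches the other; composition fails here.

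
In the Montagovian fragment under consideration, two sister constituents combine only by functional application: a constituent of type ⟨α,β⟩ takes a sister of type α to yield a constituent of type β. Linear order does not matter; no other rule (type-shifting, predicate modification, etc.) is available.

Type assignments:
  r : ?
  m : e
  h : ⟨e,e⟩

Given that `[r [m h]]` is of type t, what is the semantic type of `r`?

⟨e,t⟩

For [r [m h]] to have type t with [m h] of type e, r must be the function: r : ⟨e,t⟩.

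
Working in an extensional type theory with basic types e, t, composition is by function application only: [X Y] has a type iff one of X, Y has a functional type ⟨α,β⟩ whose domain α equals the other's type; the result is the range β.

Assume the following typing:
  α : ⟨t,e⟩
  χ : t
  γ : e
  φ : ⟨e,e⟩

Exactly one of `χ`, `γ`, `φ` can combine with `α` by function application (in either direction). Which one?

χ — combines: α : ⟨t,e⟩ takes χ : t as argument, giving e.
γ : e — does not combine with α.
φ : ⟨e,e⟩ — does not combine with α.

χ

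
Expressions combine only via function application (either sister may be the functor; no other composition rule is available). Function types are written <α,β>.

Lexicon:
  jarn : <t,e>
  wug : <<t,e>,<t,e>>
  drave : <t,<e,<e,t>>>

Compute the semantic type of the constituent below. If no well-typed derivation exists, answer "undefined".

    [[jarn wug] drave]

undefined

[jarn wug]: functor wug : <<t,e>,<t,e>>, argument jarn : <t,e>; result <t,e>.
[[jarn wug] drave]: <t,e> and <t,<e,<e,t>>> cannot combine by function application — type clash.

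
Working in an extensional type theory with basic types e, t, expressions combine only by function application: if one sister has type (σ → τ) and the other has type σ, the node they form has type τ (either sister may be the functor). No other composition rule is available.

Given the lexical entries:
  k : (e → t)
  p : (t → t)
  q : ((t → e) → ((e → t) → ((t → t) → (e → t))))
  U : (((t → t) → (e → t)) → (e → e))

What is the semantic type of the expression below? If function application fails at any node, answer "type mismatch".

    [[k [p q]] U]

type mismatch

At [p q]: neither (t → t) nor ((t → e) → ((e → t) → ((t → t) → (e → t)))) can take the other as argument; the node is ill-typed.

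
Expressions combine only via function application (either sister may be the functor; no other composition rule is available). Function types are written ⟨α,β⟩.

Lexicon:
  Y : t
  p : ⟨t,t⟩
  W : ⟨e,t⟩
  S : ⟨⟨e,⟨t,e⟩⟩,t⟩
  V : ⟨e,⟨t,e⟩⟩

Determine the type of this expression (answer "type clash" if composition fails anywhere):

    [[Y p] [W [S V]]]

type clash

[Y p]: p is ⟨t,t⟩, Y is t; result t.
[S V]: S is ⟨⟨e,⟨t,e⟩⟩,t⟩, V is ⟨e,⟨t,e⟩⟩; result t.
At [W [S V]]: neither ⟨e,t⟩ nor t can take the other as argument; the node is ill-typed.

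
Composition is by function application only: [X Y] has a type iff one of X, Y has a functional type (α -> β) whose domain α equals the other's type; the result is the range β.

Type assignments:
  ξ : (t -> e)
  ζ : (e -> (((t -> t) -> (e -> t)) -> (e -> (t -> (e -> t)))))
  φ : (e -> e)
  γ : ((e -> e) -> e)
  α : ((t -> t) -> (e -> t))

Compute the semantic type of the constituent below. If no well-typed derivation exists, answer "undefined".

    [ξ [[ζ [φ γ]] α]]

undefined

[φ γ] — γ of type ((e -> e) -> e) combines with φ of type (e -> e): type e.
[ζ [φ γ]] — ζ of type (e -> (((t -> t) -> (e -> t)) -> (e -> (t -> (e -> t))))) combines with [φ γ] of type e: type (((t -> t) -> (e -> t)) -> (e -> (t -> (e -> t)))).
[[ζ [φ γ]] α] — [ζ [φ γ]] of type (((t -> t) -> (e -> t)) -> (e -> (t -> (e -> t)))) combines with α of type ((t -> t) -> (e -> t)): type (e -> (t -> (e -> t))).
[ξ [[ζ [φ γ]] α]]: (t -> e) and (e -> (t -> (e -> t))) cannot combine by function application — type clash.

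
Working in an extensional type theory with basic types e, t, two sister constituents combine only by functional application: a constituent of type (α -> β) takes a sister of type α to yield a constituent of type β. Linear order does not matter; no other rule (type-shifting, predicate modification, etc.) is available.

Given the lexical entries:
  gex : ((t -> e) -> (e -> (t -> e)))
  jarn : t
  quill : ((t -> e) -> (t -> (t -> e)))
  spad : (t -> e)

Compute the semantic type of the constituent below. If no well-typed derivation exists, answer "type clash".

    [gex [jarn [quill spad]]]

At [quill spad], quill : ((t -> e) -> (t -> (t -> e))) takes spad : (t -> e), giving (t -> (t -> e)).
At [jarn [quill spad]], [quill spad] : (t -> (t -> e)) takes jarn : t, giving (t -> e).
At [gex [jarn [quill spad]]], gex : ((t -> e) -> (e -> (t -> e))) takes [jarn [quill spad]] : (t -> e), giving (e -> (t -> e)).

(e -> (t -> e))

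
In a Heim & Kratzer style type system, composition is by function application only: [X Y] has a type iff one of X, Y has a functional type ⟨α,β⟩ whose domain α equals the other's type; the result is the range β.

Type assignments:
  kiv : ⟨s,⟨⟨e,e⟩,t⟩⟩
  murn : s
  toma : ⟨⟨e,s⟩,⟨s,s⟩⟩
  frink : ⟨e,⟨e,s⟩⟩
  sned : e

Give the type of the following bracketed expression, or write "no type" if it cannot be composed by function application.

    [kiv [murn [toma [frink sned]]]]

⟨⟨e,e⟩,t⟩

[frink sned]: ⟨e,⟨e,s⟩⟩ applied to e yields ⟨e,s⟩.
[toma [frink sned]]: ⟨⟨e,s⟩,⟨s,s⟩⟩ applied to ⟨e,s⟩ yields ⟨s,s⟩.
[murn [toma [frink sned]]]: ⟨s,s⟩ applied to s yields s.
[kiv [murn [toma [frink sned]]]]: ⟨s,⟨⟨e,e⟩,t⟩⟩ applied to s yields ⟨⟨e,e⟩,t⟩.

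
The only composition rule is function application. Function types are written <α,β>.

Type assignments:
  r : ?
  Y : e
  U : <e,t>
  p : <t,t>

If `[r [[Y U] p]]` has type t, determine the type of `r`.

<t,t>

[r [[Y U] p]] must have type t. The sister [[Y U] p] has type t; that is not a function onto t, so r must be the functor, of type <t,t>.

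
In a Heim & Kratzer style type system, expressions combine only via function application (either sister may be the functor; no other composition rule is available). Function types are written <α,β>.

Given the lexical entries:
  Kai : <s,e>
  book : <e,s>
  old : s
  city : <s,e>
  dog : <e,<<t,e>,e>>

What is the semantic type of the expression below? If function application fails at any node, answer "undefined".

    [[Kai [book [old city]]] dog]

<<t,e>,e>

[old city] — city of type <s,e> combines with old of type s: type e.
[book [old city]] — book of type <e,s> combines with [old city] of type e: type s.
[Kai [book [old city]]] — Kai of type <s,e> combines with [book [old city]] of type s: type e.
[[Kai [book [old city]]] dog] — dog of type <e,<<t,e>,e>> combines with [Kai [book [old city]]] of type e: type <<t,e>,e>.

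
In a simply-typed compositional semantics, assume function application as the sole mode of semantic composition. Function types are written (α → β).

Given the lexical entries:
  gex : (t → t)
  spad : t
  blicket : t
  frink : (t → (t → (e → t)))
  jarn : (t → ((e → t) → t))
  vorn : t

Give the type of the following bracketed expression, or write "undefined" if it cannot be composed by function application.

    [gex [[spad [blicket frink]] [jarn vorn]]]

t

[blicket frink]: functor frink : (t → (t → (e → t))), argument blicket : t; result (t → (e → t)).
[spad [blicket frink]]: functor [blicket frink] : (t → (e → t)), argument spad : t; result (e → t).
[jarn vorn]: functor jarn : (t → ((e → t) → t)), argument vorn : t; result ((e → t) → t).
[[spad [blicket frink]] [jarn vorn]]: functor [jarn vorn] : ((e → t) → t), argument [spad [blicket frink]] : (e → t); result t.
[gex [[spad [blicket frink]] [jarn vorn]]]: functor gex : (t → t), argument [[spad [blicket frink]] [jarn vorn]] : t; result t.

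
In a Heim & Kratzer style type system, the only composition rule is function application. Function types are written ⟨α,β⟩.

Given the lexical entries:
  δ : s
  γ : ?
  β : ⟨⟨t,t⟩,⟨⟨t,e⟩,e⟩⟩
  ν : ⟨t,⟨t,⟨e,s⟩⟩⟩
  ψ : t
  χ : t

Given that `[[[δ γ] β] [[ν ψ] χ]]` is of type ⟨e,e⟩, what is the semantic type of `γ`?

At [[[δ γ] β] [[ν ψ] χ]] (required: ⟨e,e⟩): [[ν ψ] χ] is ⟨e,s⟩, which is not a function with range ⟨e,e⟩; hence [[δ γ] β] is the functor — type ⟨⟨e,s⟩,⟨e,e⟩⟩.
At [[δ γ] β] (required: ⟨⟨e,s⟩,⟨e,e⟩⟩): β is ⟨⟨t,t⟩,⟨⟨t,e⟩,e⟩⟩, which is not a function with range ⟨⟨e,s⟩,⟨e,e⟩⟩; hence [δ γ] is the functor — type ⟨⟨⟨t,t⟩,⟨⟨t,e⟩,e⟩⟩,⟨⟨e,s⟩,⟨e,e⟩⟩⟩.
At [δ γ] (required: ⟨⟨⟨t,t⟩,⟨⟨t,e⟩,e⟩⟩,⟨⟨e,s⟩,⟨e,e⟩⟩⟩): δ is s, which is not a function with range ⟨⟨⟨t,t⟩,⟨⟨t,e⟩,e⟩⟩,⟨⟨e,s⟩,⟨e,e⟩⟩⟩; hence γ is the functor — type ⟨s,⟨⟨⟨t,t⟩,⟨⟨t,e⟩,e⟩⟩,⟨⟨e,s⟩,⟨e,e⟩⟩⟩⟩.

⟨s,⟨⟨⟨t,t⟩,⟨⟨t,e⟩,e⟩⟩,⟨⟨e,s⟩,⟨e,e⟩⟩⟩⟩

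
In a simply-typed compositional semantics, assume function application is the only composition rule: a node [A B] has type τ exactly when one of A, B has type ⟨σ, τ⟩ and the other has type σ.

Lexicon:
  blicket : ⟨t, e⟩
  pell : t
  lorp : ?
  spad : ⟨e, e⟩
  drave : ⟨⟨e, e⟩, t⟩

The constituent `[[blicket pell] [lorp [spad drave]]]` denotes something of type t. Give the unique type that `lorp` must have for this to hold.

⟨t, ⟨e, t⟩⟩

[[blicket pell] [lorp [spad drave]]] must have type t. The sister [blicket pell] has type e; that is not a function onto t, so [lorp [spad drave]] must be the functor, of type ⟨e, t⟩.
[lorp [spad drave]] must have type ⟨e, t⟩. The sister [spad drave] has type t; that is not a function onto ⟨e, t⟩, so lorp must be the functor, of type ⟨t, ⟨e, t⟩⟩.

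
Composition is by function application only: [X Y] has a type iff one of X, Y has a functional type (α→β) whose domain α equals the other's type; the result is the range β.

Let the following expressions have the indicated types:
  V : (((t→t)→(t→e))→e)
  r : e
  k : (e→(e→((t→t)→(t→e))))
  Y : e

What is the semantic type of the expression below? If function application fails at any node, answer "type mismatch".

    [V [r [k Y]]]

e

[k Y]: functor k : (e→(e→((t→t)→(t→e)))), argument Y : e; result (e→((t→t)→(t→e))).
[r [k Y]]: functor [k Y] : (e→((t→t)→(t→e))), argument r : e; result ((t→t)→(t→e)).
[V [r [k Y]]]: functor V : (((t→t)→(t→e))→e), argument [r [k Y]] : ((t→t)→(t→e)); result e.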